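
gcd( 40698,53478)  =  18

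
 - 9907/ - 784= 12 + 499/784 =12.64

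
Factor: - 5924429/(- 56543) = 7^1*199^1*4253^1 * 56543^ ( - 1)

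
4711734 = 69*68286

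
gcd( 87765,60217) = 1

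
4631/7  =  4631/7 = 661.57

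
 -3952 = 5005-8957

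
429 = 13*33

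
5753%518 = 55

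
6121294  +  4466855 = 10588149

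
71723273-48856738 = 22866535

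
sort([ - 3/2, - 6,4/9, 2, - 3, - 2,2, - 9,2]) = [  -  9, - 6,- 3, - 2,-3/2 , 4/9,2 , 2,2 ]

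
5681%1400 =81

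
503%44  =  19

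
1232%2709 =1232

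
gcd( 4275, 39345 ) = 15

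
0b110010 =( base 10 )50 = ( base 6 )122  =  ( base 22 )26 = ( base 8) 62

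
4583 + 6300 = 10883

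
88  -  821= - 733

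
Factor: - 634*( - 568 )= 360112 =2^4  *  71^1*317^1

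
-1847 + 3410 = 1563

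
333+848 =1181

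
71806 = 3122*23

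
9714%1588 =186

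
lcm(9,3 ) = 9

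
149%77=72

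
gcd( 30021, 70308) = 3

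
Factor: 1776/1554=2^3*7^ ( - 1 )  =  8/7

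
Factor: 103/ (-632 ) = - 2^( - 3 )*79^( - 1 )* 103^1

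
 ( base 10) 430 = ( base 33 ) D1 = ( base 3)120221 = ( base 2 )110101110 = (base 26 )ge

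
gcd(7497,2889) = 9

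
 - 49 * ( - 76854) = 3765846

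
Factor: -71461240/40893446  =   - 2^2*5^1*11^( - 1)*229^( - 1)*349^1*5119^1*8117^( - 1 ) = - 35730620/20446723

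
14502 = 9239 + 5263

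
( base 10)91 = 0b1011011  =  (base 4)1123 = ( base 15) 61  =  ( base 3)10101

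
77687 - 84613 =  - 6926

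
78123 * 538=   42030174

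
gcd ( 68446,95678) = 2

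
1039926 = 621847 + 418079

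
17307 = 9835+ 7472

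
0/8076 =0 = 0.00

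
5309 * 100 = 530900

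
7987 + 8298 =16285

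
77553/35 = 11079/5 = 2215.80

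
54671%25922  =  2827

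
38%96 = 38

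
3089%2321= 768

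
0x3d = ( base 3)2021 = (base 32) 1t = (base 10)61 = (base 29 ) 23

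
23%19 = 4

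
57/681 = 19/227= 0.08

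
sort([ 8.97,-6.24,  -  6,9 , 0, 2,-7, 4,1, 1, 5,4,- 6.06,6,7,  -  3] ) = [ - 7, - 6.24, -6.06,-6, - 3, 0,1, 1,2, 4,4, 5,6 , 7,8.97, 9 ]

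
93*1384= 128712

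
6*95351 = 572106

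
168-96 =72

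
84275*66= 5562150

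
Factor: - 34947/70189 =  - 3^2*7^ (- 1)*11^1*37^ (- 1) * 271^ (  -  1)*353^1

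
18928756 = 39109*484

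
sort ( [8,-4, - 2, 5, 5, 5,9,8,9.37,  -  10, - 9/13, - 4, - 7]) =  [  -  10, - 7, -4, - 4, - 2, - 9/13,5,5,5,8,8,9,9.37]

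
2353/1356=1 + 997/1356=1.74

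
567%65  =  47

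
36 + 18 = 54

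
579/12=48 +1/4= 48.25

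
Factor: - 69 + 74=5^1 = 5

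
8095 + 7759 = 15854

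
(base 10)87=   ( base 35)2h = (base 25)3c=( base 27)36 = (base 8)127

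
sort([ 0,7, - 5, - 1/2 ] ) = [ - 5 , - 1/2,0, 7] 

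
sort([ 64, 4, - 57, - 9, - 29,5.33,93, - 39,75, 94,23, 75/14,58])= [ - 57, - 39, - 29, - 9,  4, 5.33, 75/14,  23,  58,  64,75,93,94] 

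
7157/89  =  80  +  37/89 =80.42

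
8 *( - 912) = -7296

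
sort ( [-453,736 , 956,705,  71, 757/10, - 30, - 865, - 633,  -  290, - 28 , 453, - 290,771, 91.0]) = [ - 865 , - 633 , - 453, - 290, - 290, - 30, - 28, 71, 757/10 , 91.0,  453 , 705  ,  736 , 771, 956 ]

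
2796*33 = 92268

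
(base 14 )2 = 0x2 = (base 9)2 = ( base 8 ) 2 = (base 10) 2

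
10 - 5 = 5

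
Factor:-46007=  - 13^1 * 3539^1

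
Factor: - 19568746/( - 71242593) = 2^1*3^( -1 )*19^1*3847^( - 1)*6173^( - 1 )*514967^1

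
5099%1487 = 638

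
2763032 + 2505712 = 5268744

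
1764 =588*3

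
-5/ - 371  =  5/371 = 0.01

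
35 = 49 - 14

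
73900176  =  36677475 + 37222701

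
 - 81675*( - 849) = 69342075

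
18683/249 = 18683/249 = 75.03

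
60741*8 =485928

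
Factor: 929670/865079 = 2^1*3^1*5^1*7^1*17^( - 1 )*19^1 *151^ ( - 1) * 233^1*337^( - 1 )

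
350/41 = 350/41 = 8.54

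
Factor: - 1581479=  - 1581479^1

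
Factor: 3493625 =5^3*19^1*1471^1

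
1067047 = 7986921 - 6919874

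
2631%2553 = 78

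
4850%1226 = 1172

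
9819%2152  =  1211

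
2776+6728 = 9504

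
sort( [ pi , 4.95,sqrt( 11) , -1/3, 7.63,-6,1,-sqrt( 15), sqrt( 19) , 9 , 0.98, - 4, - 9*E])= [  -  9*E,  -  6 ,-4, - sqrt(15 ),  -  1/3,0.98,  1, pi,sqrt( 11), sqrt( 19),  4.95 , 7.63, 9 ] 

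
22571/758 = 29+589/758 =29.78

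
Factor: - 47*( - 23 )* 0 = 0 = 0^1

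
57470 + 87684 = 145154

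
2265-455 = 1810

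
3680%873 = 188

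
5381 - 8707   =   - 3326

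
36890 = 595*62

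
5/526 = 5/526 = 0.01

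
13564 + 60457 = 74021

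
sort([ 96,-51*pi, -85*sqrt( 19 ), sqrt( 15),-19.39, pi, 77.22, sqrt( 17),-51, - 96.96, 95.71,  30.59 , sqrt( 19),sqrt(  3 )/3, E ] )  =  [  -  85*sqrt ( 19), - 51*pi, - 96.96, -51, - 19.39, sqrt( 3 ) /3, E, pi, sqrt( 15), sqrt( 17 ),  sqrt(19), 30.59 , 77.22, 95.71,96 ]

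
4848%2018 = 812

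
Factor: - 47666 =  - 2^1*23833^1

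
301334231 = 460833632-159499401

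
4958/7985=4958/7985=0.62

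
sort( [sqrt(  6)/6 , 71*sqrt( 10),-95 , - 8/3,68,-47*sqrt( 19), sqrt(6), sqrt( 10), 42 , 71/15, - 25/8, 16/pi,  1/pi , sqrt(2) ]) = [ - 47*sqrt ( 19) , - 95,-25/8 , - 8/3,1/pi,sqrt( 6 )/6, sqrt( 2), sqrt(6 ),sqrt(10),71/15,16/pi,42 , 68,71 * sqrt(10)] 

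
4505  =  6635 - 2130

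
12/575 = 12/575 = 0.02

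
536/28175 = 536/28175 = 0.02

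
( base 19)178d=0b10010101001111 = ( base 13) 4469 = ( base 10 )9551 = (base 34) 88V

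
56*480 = 26880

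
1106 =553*2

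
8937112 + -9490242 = -553130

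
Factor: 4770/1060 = 9/2  =  2^(-1)*3^2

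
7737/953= 8+ 113/953 = 8.12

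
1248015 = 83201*15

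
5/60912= 5/60912 = 0.00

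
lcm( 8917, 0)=0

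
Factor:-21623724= -2^2* 3^2*600659^1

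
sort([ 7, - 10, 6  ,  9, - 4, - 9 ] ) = [-10,  -  9, - 4, 6,7 , 9]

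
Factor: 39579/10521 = 3^( - 1) * 7^( - 1)*79^1 = 79/21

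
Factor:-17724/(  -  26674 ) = 8862/13337 = 2^1*3^1*7^1*211^1*13337^(-1) 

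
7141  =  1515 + 5626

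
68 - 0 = 68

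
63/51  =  21/17 =1.24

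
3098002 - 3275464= - 177462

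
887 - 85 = 802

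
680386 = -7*( - 97198 ) 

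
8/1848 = 1/231 = 0.00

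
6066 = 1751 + 4315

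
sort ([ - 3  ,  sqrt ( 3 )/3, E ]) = [-3, sqrt(3) /3,E] 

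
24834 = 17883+6951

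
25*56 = 1400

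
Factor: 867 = 3^1 * 17^2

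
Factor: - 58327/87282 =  - 2^( - 1)*3^(  -  2)*13^(-1)*17^1*47^1*73^1*373^(  -  1 ) 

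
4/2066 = 2/1033 = 0.00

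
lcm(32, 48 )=96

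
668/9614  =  334/4807 = 0.07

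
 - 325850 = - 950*343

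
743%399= 344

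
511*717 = 366387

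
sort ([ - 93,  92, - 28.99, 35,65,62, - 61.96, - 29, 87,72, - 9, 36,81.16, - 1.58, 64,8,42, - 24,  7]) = [ - 93, - 61.96, - 29, - 28.99, - 24, - 9, - 1.58,7, 8,35  ,  36, 42,62,64, 65,72, 81.16,87, 92 ]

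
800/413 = 1 + 387/413 = 1.94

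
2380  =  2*1190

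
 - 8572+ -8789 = -17361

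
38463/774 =12821/258 = 49.69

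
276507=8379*33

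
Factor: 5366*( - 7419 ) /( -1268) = 2^(-1 ) * 3^1 * 317^(- 1)*2473^1*2683^1= 19905177/634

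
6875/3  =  6875/3= 2291.67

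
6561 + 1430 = 7991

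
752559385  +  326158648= 1078718033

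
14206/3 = 14206/3 = 4735.33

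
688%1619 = 688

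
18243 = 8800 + 9443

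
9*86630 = 779670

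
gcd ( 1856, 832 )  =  64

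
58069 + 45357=103426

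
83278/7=11896+6/7 = 11896.86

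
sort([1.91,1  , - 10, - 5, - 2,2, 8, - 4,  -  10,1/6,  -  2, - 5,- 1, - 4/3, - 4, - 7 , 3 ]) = [ - 10,-10, - 7, - 5, - 5,-4 , - 4,  -  2, - 2, - 4/3, - 1,  1/6,1, 1.91,2 , 3,8] 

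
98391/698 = 98391/698  =  140.96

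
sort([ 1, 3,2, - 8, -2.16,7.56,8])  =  [ - 8,  -  2.16, 1,2, 3,  7.56 , 8] 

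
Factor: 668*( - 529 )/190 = - 2^1*5^( - 1)*19^( - 1) *23^2*167^1 = -176686/95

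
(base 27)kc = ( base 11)462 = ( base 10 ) 552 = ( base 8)1050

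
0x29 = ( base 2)101001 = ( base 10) 41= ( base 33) 18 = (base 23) 1i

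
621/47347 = 621/47347 = 0.01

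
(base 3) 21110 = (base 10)201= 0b11001001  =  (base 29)6r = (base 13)126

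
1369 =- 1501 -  - 2870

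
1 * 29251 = 29251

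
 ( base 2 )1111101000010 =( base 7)32221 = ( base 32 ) 7Q2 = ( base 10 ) 8002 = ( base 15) 2587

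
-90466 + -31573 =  - 122039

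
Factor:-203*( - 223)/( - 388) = -45269/388 = -2^( -2)*7^1*29^1*97^ (-1 )*223^1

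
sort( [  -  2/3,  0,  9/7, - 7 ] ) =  [ - 7, - 2/3,0,  9/7]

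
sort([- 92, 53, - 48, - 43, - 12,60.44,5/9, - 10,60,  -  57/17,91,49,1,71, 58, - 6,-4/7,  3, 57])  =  [- 92,- 48, - 43, - 12, - 10 , - 6, - 57/17, - 4/7,5/9, 1, 3, 49,53, 57,58,60,60.44,71,91 ]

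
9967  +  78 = 10045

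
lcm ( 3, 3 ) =3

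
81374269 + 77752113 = 159126382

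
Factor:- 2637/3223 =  - 9/11 = - 3^2 * 11^( - 1 ) 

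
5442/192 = 28 + 11/32=28.34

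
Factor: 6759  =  3^2*751^1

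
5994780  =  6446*930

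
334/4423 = 334/4423 = 0.08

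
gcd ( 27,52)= 1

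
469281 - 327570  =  141711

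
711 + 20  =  731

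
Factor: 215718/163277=942/713 = 2^1*3^1* 23^( - 1)*31^( - 1 ) * 157^1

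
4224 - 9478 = -5254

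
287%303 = 287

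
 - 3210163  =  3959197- 7169360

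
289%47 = 7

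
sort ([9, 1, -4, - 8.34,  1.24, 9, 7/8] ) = [ - 8.34, - 4, 7/8,1, 1.24,9, 9 ]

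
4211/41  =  102 + 29/41 = 102.71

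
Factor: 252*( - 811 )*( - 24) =2^5*3^3*7^1*811^1=4904928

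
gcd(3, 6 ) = 3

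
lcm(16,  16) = 16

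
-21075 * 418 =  - 8809350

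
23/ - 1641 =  - 1 + 1618/1641 = -  0.01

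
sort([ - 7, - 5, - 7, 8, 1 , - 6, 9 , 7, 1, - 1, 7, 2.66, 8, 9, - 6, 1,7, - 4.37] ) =[ - 7, -7, - 6, - 6,-5, - 4.37,-1, 1,1, 1, 2.66,7, 7, 7, 8,8, 9,  9]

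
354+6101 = 6455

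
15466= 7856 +7610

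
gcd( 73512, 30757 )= 1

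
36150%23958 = 12192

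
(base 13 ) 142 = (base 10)223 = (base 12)167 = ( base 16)DF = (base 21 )ad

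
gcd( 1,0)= 1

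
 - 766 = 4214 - 4980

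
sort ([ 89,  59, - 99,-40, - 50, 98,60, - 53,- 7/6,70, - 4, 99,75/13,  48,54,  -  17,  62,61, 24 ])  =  [ - 99, - 53 ,  -  50, - 40, - 17, - 4, - 7/6,  75/13,24, 48, 54,  59, 60,  61, 62,70, 89,98,99 ]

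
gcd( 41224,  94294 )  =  2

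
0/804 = 0 = 0.00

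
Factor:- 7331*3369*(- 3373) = 83306822847 = 3^1 * 1123^1*3373^1 * 7331^1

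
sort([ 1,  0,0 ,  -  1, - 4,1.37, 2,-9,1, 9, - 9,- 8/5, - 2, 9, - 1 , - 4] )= [-9, -9, - 4, - 4, - 2, - 8/5 ,-1,-1, 0, 0, 1,  1,1.37, 2 , 9,  9]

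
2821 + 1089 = 3910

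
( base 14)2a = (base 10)38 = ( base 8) 46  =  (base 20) 1I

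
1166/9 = 1166/9 =129.56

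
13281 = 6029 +7252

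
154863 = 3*51621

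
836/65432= 209/16358 = 0.01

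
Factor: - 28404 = -2^2*3^3*263^1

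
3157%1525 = 107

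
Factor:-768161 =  - 768161^1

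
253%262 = 253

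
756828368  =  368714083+388114285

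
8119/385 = 21 + 34/385 = 21.09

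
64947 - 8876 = 56071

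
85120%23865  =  13525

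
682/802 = 341/401=0.85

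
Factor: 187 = 11^1*17^1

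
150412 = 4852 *31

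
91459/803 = 113 + 720/803 = 113.90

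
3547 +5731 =9278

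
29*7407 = 214803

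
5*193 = 965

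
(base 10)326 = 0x146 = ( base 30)aq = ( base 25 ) d1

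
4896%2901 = 1995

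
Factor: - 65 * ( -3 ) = 3^1*5^1 * 13^1 = 195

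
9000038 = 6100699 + 2899339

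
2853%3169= 2853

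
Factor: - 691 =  - 691^1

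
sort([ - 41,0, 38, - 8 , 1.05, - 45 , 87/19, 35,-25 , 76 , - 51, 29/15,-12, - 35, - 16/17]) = [ - 51,- 45, - 41 , - 35, - 25 , - 12, - 8, - 16/17, 0, 1.05, 29/15 , 87/19 , 35,38,76]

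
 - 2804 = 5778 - 8582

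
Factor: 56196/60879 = 2^2*3^1*13^( - 1) = 12/13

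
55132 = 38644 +16488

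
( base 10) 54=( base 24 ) 26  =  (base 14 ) 3c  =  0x36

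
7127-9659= - 2532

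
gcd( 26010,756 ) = 18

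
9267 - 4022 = 5245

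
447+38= 485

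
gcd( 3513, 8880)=3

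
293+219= 512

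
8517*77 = 655809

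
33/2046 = 1/62 = 0.02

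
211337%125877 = 85460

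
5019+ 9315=14334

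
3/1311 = 1/437 = 0.00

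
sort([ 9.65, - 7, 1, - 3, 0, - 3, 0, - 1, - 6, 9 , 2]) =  [ - 7,-6, - 3,-3,  -  1,0,0, 1, 2, 9, 9.65]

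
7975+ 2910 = 10885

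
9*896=8064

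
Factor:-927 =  - 3^2*103^1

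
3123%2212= 911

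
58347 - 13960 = 44387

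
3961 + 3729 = 7690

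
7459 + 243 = 7702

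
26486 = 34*779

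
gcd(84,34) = 2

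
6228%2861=506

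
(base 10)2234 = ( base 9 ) 3052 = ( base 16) 8ba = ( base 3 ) 10001202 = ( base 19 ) 63B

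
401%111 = 68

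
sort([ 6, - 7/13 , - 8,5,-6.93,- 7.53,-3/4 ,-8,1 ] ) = [ - 8, - 8,-7.53, -6.93, - 3/4,-7/13, 1,5,6] 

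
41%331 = 41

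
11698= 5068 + 6630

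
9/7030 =9/7030  =  0.00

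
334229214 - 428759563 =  - 94530349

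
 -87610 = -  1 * 87610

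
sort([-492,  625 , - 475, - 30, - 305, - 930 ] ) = [ - 930, - 492, - 475, - 305, - 30,625]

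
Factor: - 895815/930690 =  -19907/20682 = -  2^ ( - 1)*3^(- 3 )  *17^1*383^( - 1)*1171^1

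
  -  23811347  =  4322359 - 28133706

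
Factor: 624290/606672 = 815/792 =2^( - 3 ) *3^( - 2)*5^1* 11^( - 1) * 163^1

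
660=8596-7936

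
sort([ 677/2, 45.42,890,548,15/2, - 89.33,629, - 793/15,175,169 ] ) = [ - 89.33,  -  793/15, 15/2,45.42, 169,175,677/2,548,629,890 ] 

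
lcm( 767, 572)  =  33748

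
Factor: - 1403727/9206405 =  - 107979/708185=   -  3^1 * 5^( - 1)*35993^1*141637^( - 1 )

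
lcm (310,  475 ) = 29450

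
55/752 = 55/752 = 0.07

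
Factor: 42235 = 5^1*8447^1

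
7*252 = 1764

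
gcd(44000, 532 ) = 4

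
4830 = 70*69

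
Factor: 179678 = 2^1*89839^1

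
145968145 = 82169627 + 63798518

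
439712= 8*54964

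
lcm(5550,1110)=5550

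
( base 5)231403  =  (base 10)8353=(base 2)10000010100001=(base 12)4a01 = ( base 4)2002201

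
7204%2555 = 2094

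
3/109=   3/109 = 0.03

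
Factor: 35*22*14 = 10780=2^2*5^1*7^2*11^1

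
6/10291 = 6/10291 = 0.00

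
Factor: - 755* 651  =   - 491505= - 3^1*5^1*7^1 *31^1*151^1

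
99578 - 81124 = 18454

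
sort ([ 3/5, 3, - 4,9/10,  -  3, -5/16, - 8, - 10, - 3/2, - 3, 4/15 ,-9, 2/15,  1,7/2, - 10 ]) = [ - 10, - 10, - 9,  -  8, - 4,-3 ,-3, - 3/2, - 5/16, 2/15,  4/15, 3/5,9/10, 1,3,  7/2]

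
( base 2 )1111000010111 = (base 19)1268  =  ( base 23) ECL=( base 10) 7703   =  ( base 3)101120022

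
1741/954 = 1741/954 = 1.82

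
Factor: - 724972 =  - 2^2*181243^1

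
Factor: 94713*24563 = 2326435419  =  3^1 *7^1*11^2*29^1 * 131^1*241^1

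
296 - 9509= - 9213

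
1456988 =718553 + 738435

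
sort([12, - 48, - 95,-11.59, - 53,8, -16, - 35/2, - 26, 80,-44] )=[-95, - 53 ,-48, -44,-26,-35/2,-16 ,  -  11.59, 8, 12,80 ]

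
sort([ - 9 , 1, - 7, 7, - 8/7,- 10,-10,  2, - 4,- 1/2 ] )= [ - 10,-10, - 9,-7, - 4, - 8/7, - 1/2, 1,2,7]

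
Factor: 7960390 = 2^1*5^1*47^1*16937^1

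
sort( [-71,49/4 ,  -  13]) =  [ - 71, - 13 , 49/4]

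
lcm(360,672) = 10080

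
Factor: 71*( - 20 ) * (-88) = 2^5*5^1*11^1 * 71^1 = 124960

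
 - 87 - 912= - 999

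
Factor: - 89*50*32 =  -2^6 * 5^2 * 89^1 = - 142400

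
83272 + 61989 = 145261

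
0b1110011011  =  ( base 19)2ab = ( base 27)175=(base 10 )923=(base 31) TO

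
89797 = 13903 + 75894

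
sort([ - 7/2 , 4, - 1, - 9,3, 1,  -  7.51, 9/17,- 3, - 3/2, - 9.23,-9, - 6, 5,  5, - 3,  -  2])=[ - 9.23, - 9, - 9, - 7.51, - 6,-7/2, - 3, - 3, - 2 , - 3/2, - 1,  9/17, 1,3, 4, 5, 5 ]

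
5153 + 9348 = 14501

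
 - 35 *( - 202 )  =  7070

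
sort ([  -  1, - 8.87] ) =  [-8.87, -1 ] 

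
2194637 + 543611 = 2738248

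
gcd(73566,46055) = 61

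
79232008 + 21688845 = 100920853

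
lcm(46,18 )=414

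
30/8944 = 15/4472 =0.00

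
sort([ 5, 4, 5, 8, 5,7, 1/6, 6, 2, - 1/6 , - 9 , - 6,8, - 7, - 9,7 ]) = [ - 9,- 9 , - 7,-6, - 1/6,  1/6, 2 , 4,5, 5 , 5, 6,7,7 , 8,8 ]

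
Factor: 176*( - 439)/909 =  - 2^4  *3^( - 2)*11^1*101^( - 1)*439^1 = -  77264/909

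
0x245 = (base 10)581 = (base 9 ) 715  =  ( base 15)28B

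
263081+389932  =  653013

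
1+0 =1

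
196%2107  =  196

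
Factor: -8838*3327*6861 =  - 2^1* 3^4 * 491^1*1109^1 * 2287^1 = - 201741022386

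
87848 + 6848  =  94696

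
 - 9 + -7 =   -  16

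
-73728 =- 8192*9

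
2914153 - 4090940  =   - 1176787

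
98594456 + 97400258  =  195994714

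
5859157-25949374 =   -  20090217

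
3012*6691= 20153292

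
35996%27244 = 8752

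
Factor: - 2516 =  - 2^2*17^1*37^1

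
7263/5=7263/5=1452.60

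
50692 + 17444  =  68136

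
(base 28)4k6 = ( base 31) 3QD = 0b111001110110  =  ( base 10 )3702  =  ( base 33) 3D6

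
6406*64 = 409984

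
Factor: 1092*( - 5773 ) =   -  2^2*3^1 * 7^1*13^1*23^1*251^1 =- 6304116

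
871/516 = 871/516 = 1.69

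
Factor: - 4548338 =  - 2^1*73^1*31153^1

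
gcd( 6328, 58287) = 1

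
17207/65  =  264+47/65 = 264.72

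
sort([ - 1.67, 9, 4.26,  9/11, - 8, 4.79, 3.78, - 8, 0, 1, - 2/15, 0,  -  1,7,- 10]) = [ - 10,- 8, - 8,  -  1.67,  -  1, - 2/15, 0, 0, 9/11,1,3.78,4.26, 4.79,7 , 9 ] 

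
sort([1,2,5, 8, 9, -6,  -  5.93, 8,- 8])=[ - 8,- 6, - 5.93,1,2, 5,8, 8, 9 ] 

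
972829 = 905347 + 67482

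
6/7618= 3/3809=0.00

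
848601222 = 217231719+631369503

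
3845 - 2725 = 1120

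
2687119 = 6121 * 439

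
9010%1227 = 421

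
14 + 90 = 104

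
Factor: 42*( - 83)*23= -80178=- 2^1*3^1*7^1*23^1*83^1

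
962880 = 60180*16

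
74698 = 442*169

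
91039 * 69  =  6281691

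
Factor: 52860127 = 29^1*83^1*21961^1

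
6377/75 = 6377/75 = 85.03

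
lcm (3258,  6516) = 6516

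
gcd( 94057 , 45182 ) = 1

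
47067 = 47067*1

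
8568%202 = 84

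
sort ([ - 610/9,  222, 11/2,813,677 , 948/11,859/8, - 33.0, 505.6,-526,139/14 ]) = [ - 526, - 610/9, - 33.0, 11/2,139/14, 948/11, 859/8,222 , 505.6,677 , 813]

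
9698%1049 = 257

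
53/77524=53/77524= 0.00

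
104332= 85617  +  18715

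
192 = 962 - 770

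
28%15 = 13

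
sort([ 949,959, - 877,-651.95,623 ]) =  [ - 877,  -  651.95,623,949,959]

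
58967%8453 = 8249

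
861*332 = 285852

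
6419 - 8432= - 2013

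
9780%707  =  589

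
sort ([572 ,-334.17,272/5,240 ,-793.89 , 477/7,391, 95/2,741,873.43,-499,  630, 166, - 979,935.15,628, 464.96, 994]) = [ - 979 ,-793.89, -499 , - 334.17, 95/2,272/5,477/7,166, 240, 391,464.96 , 572, 628,630,741,873.43,935.15 , 994]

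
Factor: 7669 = 7669^1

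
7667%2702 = 2263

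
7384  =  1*7384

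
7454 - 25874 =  - 18420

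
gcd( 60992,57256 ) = 8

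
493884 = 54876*9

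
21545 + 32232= 53777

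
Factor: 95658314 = 2^1*1801^1*26557^1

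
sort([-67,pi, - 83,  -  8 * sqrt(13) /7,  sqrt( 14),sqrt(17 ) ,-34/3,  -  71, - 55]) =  [ - 83,- 71, - 67,-55, - 34/3, - 8*sqrt(13 ) /7, pi, sqrt( 14),  sqrt( 17 )]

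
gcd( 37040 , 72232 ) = 8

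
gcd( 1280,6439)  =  1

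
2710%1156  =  398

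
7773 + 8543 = 16316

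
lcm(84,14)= 84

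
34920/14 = 17460/7= 2494.29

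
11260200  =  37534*300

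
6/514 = 3/257 =0.01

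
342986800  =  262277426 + 80709374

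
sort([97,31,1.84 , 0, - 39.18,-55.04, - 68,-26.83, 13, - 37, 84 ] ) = [ - 68, - 55.04, - 39.18  , - 37, - 26.83,  0, 1.84,13,  31, 84 , 97]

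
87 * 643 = 55941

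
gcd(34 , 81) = 1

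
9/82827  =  1/9203=0.00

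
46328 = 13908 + 32420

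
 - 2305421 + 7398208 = 5092787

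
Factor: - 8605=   -5^1*1721^1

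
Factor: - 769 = - 769^1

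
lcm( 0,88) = 0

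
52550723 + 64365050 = 116915773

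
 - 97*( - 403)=39091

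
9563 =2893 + 6670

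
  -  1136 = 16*(-71 ) 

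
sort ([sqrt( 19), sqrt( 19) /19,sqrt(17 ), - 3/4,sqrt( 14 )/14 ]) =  [  -  3/4 , sqrt( 19)/19,sqrt(14)/14 , sqrt( 17 ),sqrt (19) ]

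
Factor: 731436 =2^2*3^1*60953^1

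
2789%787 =428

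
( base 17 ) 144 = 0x169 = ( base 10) 361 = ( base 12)261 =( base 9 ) 441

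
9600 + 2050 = 11650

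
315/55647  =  35/6183 = 0.01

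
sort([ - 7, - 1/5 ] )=[ - 7, - 1/5]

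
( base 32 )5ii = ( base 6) 42242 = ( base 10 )5714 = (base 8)13122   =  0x1652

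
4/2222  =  2/1111 = 0.00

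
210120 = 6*35020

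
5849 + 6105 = 11954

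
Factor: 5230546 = 2^1 * 103^1*25391^1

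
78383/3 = 26127 + 2/3 = 26127.67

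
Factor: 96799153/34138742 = 2^(- 1 )*11^1 * 29^( - 1 ) * 73^( - 1 )*733^(- 1 )*799993^1 = 8799923/3103522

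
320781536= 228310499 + 92471037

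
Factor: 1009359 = 3^2*13^1*8627^1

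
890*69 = 61410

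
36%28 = 8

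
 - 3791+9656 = 5865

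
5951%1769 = 644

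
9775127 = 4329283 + 5445844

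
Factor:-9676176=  - 2^4*3^1*199^1  *1013^1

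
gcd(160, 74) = 2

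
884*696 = 615264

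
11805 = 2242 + 9563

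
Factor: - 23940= - 2^2*3^2*5^1*7^1*19^1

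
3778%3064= 714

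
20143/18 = 1119 +1/18= 1119.06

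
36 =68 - 32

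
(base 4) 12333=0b110111111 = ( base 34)d5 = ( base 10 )447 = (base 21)106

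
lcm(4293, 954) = 8586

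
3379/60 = 3379/60 = 56.32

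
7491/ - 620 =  - 13 + 569/620 = - 12.08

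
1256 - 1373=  - 117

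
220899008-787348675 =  - 566449667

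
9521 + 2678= 12199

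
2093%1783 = 310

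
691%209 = 64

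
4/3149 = 4/3149 = 0.00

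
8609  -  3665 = 4944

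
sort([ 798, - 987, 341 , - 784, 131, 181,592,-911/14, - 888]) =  [ - 987,-888  , - 784, - 911/14,131, 181, 341, 592,  798 ]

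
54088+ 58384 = 112472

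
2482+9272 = 11754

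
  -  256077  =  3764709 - 4020786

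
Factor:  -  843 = - 3^1  *  281^1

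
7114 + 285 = 7399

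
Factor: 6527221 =1009^1*6469^1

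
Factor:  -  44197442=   -  2^1*53^1*416957^1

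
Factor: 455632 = 2^4 * 28477^1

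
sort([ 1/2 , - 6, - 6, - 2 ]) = [  -  6, - 6 , - 2, 1/2] 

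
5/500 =1/100 = 0.01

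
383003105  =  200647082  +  182356023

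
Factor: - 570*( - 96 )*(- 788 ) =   -  43119360 = -2^8*3^2*5^1*19^1*197^1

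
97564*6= 585384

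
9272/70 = 132+16/35= 132.46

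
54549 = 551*99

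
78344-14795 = 63549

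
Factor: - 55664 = - 2^4*7^2*71^1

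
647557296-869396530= - 221839234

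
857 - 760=97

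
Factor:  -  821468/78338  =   - 2^1 * 13^( - 1 )*131^ ( - 1 ) * 8929^1 = - 17858/1703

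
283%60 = 43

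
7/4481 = 7/4481 = 0.00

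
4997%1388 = 833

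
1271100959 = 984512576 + 286588383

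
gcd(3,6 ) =3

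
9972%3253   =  213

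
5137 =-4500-  -  9637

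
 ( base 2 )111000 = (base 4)320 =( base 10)56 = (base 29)1r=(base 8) 70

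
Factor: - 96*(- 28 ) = 2^7*3^1*7^1 =2688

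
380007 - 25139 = 354868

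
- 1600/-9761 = 1600/9761 = 0.16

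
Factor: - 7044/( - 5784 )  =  2^( - 1)*241^ ( - 1)*587^1 =587/482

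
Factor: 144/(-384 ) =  - 2^ ( - 3 )*3^1 = -3/8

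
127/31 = 127/31 =4.10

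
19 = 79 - 60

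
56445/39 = 18815/13= 1447.31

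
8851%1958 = 1019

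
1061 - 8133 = -7072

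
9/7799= 9/7799  =  0.00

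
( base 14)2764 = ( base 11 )5247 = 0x1b24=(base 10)6948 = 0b1101100100100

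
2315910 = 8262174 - 5946264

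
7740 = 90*86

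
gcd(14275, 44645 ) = 5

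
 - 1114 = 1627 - 2741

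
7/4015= 7/4015 = 0.00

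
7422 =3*2474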